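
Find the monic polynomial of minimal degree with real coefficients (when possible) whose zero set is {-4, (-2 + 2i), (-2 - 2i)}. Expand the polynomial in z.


The polynomial is p(z) = ∏_{α ∈ S} (z − α), where S = {-4, (-2 + 2i), (-2 - 2i)}.
Expanding the product yields: p(z) = z^3 + 8·z^2 + 24·z + 32.
Note conjugate pairs combine to real quadratics: (z − (-2+2i))(z − (-2−2i)) = z² + 4z + 8.
The resulting polynomial has degree 3 and real coefficients as required.

p(z) = z^3 + 8·z^2 + 24·z + 32.


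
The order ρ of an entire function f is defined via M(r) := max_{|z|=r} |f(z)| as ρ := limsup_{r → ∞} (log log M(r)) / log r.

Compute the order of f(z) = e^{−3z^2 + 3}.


|e^{−3z^2 + 3}| = e^{Re(-3·z^2) + 3} ≤ e^{3|z|^2 + 3} = e^{3r^2 + 3} on |z| = r, so ρ ≤ 2. Choosing z on |z|=r so that -3·z^2 is real positive (always possible by picking arg z appropriately) gives |f(z)| = e^{3r^2 + 3}, matching the bound. The additive constant 3 does not affect log log M(r) ~ 2·log r. Hence ρ = 2.
Therefore ρ = 2.

Order ρ = 2.


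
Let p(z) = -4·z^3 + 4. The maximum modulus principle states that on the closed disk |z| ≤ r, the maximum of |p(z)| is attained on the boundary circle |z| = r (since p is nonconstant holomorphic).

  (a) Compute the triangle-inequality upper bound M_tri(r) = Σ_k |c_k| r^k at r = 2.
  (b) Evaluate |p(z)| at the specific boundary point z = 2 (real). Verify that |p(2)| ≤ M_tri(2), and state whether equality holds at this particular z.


Coefficients: c_0 = 4, c_1 = 0, c_2 = 0, c_3 = -4. Radius r = 2.
Part (a). Triangle bound: M_tri(r) = Σ_k |c_k| r^k
  = |4|·2^0 + |0|·2^1 + |0|·2^2 + |-4|·2^3
  = 4 + 0 + 0 + 32 = 36.
This bounds M(r) := max_{|z|=r} |p(z)| from above; equality holds iff all terms c_k z^k can be made to align in phase at a single z on |z|=r.
Part (b). At z = 2 (real, on the circle |z| = r):
  p(2) = (4)·2^0 + (0)·2^1 + (0)·2^2 + (-4)·2^3 = -28.
  |p(2)| = 28.
Check: |p(2)| = 28 ≤ 36 = M_tri(2). ✓ Equality does not hold at z = 2 (the coefficients have mixed signs, so the terms do not all align in phase there).

M_tri(2) = 36; |p(2)| = 28; equality at z=2: no.


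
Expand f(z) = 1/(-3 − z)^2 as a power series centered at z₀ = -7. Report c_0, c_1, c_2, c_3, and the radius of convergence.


Let w = z − z₀, so z = z₀ + w.
Then -3 − z = -3 − (z₀ + w) = (-3 − z₀) − w = 4 − w.
f(z) = 1/(4 − w)^2 = (1/(4)^2) · (1 − w/(4))^{−2}.
By the binomial series (1−u)^{−2} = Σ_{n≥0} C(n+1, 1) u^n for |u|<1, with u = w/(4):
  c_n = C(n+1, 1) / (4)^(n+2).
  c_0 = 1/(4)^2 = 1/16.
  c_1 = 2/(4)^3 = 1/32.
  c_2 = 3/(4)^4 = 3/256.
  c_3 = 4/(4)^5 = 1/256.
The series is valid for |w/d| < 1, i.e. |z − z₀| < |d|.
Radius of convergence: R = |-3 − z₀| = |4| = 4 (distance from z₀ to the singularity z = -3).

c_0 = 1/16, c_1 = 1/32, c_2 = 3/256, c_3 = 1/256; R = 4.


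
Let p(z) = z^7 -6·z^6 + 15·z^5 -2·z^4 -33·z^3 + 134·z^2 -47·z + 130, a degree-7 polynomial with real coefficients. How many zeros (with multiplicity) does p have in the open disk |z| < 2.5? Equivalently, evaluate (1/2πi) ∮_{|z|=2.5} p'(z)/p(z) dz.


The zeros of p are: (1 + 2i), (1 - 2i), (0 + 1i), (0 - 1i), (3 + 2i), (3 - 2i), -2.
Their magnitudes are: 2.236, 2.236, 1, 1, 3.606, 3.606, 2.
Zeros with |z| < R = 2.5: (1 + 2i), (1 - 2i), (0 + 1i), (0 - 1i), -2.
Count = 5.
By the argument principle, (1/2πi) ∮_{|z|=R} p'(z)/p(z) dz equals exactly this count.

Number of zeros inside |z| < 2.5: 5.


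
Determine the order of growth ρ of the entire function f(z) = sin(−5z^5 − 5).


Write sin(w) = (e^{iw} ± e^{−iw})/(2 or 2i), so |sin(w)| ≤ e^{|w|}. With w = −5z^5 − 5, |w| ≤ 5r^5 + 5 on |z|=r, giving M(r) ≤ e^{5r^5 + 5} and ρ ≤ 5. For the lower bound, choose z on |z|=r with -5z^5 purely imaginary of modulus 5r^5; then |sin(−5z^5 − 5)| grows like e^{5r^5}/2, so ρ ≥ 5. Hence ρ = 5.
Therefore ρ = 5.

Order ρ = 5.


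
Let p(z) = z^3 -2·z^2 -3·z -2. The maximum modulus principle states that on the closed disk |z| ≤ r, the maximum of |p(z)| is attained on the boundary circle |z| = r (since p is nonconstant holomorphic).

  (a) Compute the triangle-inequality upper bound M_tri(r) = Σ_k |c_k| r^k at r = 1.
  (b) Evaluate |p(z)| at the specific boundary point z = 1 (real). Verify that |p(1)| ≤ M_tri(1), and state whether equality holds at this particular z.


Coefficients: c_0 = -2, c_1 = -3, c_2 = -2, c_3 = 1. Radius r = 1.
Part (a). Triangle bound: M_tri(r) = Σ_k |c_k| r^k
  = |-2|·1^0 + |-3|·1^1 + |-2|·1^2 + |1|·1^3
  = 2 + 3 + 2 + 1 = 8.
This bounds M(r) := max_{|z|=r} |p(z)| from above; equality holds iff all terms c_k z^k can be made to align in phase at a single z on |z|=r.
Part (b). At z = 1 (real, on the circle |z| = r):
  p(1) = (-2)·1^0 + (-3)·1^1 + (-2)·1^2 + (1)·1^3 = -6.
  |p(1)| = 6.
Check: |p(1)| = 6 ≤ 8 = M_tri(1). ✓ Equality does not hold at z = 1 (the coefficients have mixed signs, so the terms do not all align in phase there).

M_tri(1) = 8; |p(1)| = 6; equality at z=1: no.


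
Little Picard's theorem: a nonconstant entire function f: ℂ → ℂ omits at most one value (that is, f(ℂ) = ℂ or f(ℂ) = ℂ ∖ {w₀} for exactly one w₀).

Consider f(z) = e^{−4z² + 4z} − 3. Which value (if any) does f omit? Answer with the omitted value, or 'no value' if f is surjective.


Little Picard bounds the complement of f(ℂ) to at most one point.
The exponent g(z) = −4z² + 4z is a nonconstant polynomial, hence surjective onto ℂ. So e^{g(z)} takes every value in {e^w : w ∈ ℂ} = ℂ ∖ {0}. Adding -3 shifts the range to ℂ ∖ {-3}. f omits exactly -3.

Omitted value: -3.


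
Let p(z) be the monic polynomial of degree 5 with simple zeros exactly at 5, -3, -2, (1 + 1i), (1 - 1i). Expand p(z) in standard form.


The polynomial is p(z) = ∏_{α ∈ S} (z − α), where S = {5, -3, -2, (1 + 1i), (1 - 1i)}.
Expanding the product yields: p(z) = z^5 -2·z^4 -17·z^3 + 8·z^2 + 22·z -60.
Note conjugate pairs combine to real quadratics: (z − (1+1i))(z − (1−1i)) = z² − 2z + 2.
The resulting polynomial has degree 5 and real coefficients as required.

p(z) = z^5 -2·z^4 -17·z^3 + 8·z^2 + 22·z -60.


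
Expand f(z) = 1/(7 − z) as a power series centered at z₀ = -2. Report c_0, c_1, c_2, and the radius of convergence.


Let w = z − z₀, so z = z₀ + w.
Then 7 − z = 7 − (z₀ + w) = (7 − z₀) − w = 9 − w.
f(z) = 1/(9 − w) = (1/(9)) · 1/(1 − w/(9)) = Σ_{n≥0} w^n / (9)^(n+1).
So c_n = 1/(9)^(n+1):
  c_0 = 1/(9)^1 = 1/9.
  c_1 = 1/(9)^2 = 1/81.
  c_2 = 1/(9)^3 = 1/729.
The series is valid for |w/d| < 1, i.e. |z − z₀| < |d|.
Radius of convergence: R = |7 − z₀| = |9| = 9 (distance from z₀ to the singularity z = 7).

c_0 = 1/9, c_1 = 1/81, c_2 = 1/729; R = 9.


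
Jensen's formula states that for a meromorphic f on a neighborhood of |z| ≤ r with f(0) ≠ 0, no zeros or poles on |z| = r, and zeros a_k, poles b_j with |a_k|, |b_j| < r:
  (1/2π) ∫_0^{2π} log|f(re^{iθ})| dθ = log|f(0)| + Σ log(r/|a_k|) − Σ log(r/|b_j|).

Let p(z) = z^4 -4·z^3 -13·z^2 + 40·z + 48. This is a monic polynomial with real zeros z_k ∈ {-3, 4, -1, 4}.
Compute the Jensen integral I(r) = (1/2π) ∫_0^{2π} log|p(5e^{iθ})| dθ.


Zeros: -3, -1, 4, 4; r = 5.
Inside |z| < r: -3, -1, 4, 4. Outside (|z| ≥ r): ∅.
p(0) = 48, so log|p(0)| = log(48) = 3.8712.
Apply Jensen: I(r) = log|p(0)| + Σ_k log(r/|z_k|), summed over zeros inside |z| < r.
  log(r/|z_k|) for z_k = -3: log(5/3) = 0.5108
  log(r/|z_k|) for z_k = 4: log(5/4) = 0.2231
  log(r/|z_k|) for z_k = -1: log(5/1) = 1.6094
  log(r/|z_k|) for z_k = 4: log(5/4) = 0.2231
Sum over inside zeros: 2.5666.
I(r) = log|p(0)| + (inside sum) = 3.8712 + 2.5666 = 6.4378.
Closed form (all zeros inside, monic): I(r) = n·log(r) = 4·log(5) = 6.4378. ✓

I(r) ≈ 6.4378.


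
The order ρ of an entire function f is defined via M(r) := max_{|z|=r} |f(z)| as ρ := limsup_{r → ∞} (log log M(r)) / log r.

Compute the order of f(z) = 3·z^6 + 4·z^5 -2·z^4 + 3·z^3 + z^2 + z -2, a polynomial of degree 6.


|f(z)| ≤ Σ|c_k|·r^k = O(r^6) as r → ∞. Polynomial growth is O(e^{r^ε}) for every ε > 0 (since r^6/e^{r^ε} → 0), so ρ ≤ ε for all ε > 0, i.e. ρ = 0. Every nonconstant polynomial has order 0.
Therefore ρ = 0.

Order ρ = 0.


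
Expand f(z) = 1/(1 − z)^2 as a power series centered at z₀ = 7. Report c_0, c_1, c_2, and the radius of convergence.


Let w = z − z₀, so z = z₀ + w.
Then 1 − z = 1 − (z₀ + w) = (1 − z₀) − w = -6 − w.
f(z) = 1/(-6 − w)^2 = (1/(-6)^2) · (1 − w/(-6))^{−2}.
By the binomial series (1−u)^{−2} = Σ_{n≥0} C(n+1, 1) u^n for |u|<1, with u = w/(-6):
  c_n = C(n+1, 1) / (-6)^(n+2).
  c_0 = 1/(-6)^2 = 1/36.
  c_1 = 2/(-6)^3 = -1/108.
  c_2 = 3/(-6)^4 = 1/432.
The series is valid for |w/d| < 1, i.e. |z − z₀| < |d|.
Radius of convergence: R = |1 − z₀| = |-6| = 6 (distance from z₀ to the singularity z = 1).

c_0 = 1/36, c_1 = -1/108, c_2 = 1/432; R = 6.


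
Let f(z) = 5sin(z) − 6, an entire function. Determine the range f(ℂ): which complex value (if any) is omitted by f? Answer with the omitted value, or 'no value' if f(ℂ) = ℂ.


Little Picard bounds the complement of f(ℂ) to at most one point.
sin is entire and surjective onto ℂ: for every w ∈ ℂ, sin(ζ) = w has a solution ζ ∈ ℂ (e.g., via the complex inverse arcsin). With ζ = z this gives z = ζ/(1). Then 5·sin(z) takes every value in 5·ℂ = ℂ, and adding -6 is a bijection of ℂ. So f is surjective and omits no value. (Note: only on the real line is sin bounded by [−1, 1].)

Omitted value: no value.


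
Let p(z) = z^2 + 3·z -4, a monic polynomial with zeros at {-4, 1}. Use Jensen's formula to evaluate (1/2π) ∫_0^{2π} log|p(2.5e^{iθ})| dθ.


Zeros: -4, 1; r = 2.5.
Inside |z| < r: 1. Outside (|z| ≥ r): -4.
p(0) = -4, so log|p(0)| = log(4) = 1.3863.
Apply Jensen: I(r) = log|p(0)| + Σ_k log(r/|z_k|), summed over zeros inside |z| < r.
  log(r/|z_k|) for z_k = 1: log(2.5/1) = 0.9163
  Outside zeros (-4) contribute nothing to the Jensen sum.
Sum over inside zeros: 0.9163.
I(r) = log|p(0)| + (inside sum) = 1.3863 + 0.9163 = 2.3026.
Note: since some zeros are outside |z| ≤ r, the simplified n·log(r) form does NOT apply — only the inside zeros contribute.

I(r) ≈ 2.3026.


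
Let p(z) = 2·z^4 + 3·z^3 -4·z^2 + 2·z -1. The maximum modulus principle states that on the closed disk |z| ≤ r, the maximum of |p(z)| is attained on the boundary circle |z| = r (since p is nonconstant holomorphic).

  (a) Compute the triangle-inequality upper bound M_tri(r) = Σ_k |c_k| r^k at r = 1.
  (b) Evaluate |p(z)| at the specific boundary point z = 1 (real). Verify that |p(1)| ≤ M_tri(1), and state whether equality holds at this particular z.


Coefficients: c_0 = -1, c_1 = 2, c_2 = -4, c_3 = 3, c_4 = 2. Radius r = 1.
Part (a). Triangle bound: M_tri(r) = Σ_k |c_k| r^k
  = |-1|·1^0 + |2|·1^1 + |-4|·1^2 + |3|·1^3 + |2|·1^4
  = 1 + 2 + 4 + 3 + 2 = 12.
This bounds M(r) := max_{|z|=r} |p(z)| from above; equality holds iff all terms c_k z^k can be made to align in phase at a single z on |z|=r.
Part (b). At z = 1 (real, on the circle |z| = r):
  p(1) = (-1)·1^0 + (2)·1^1 + (-4)·1^2 + (3)·1^3 + (2)·1^4 = 2.
  |p(1)| = 2.
Check: |p(1)| = 2 ≤ 12 = M_tri(1). ✓ Equality does not hold at z = 1 (the coefficients have mixed signs, so the terms do not all align in phase there).

M_tri(1) = 12; |p(1)| = 2; equality at z=1: no.


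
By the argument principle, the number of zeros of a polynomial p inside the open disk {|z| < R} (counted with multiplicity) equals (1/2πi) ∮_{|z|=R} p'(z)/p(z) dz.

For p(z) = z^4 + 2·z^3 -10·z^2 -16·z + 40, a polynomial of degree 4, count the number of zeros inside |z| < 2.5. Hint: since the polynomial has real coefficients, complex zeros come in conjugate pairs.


The zeros of p are: 2, (-3 + 1i), (-3 - 1i), 2.
Their magnitudes are: 2, 3.162, 3.162, 2.
Zeros with |z| < R = 2.5: 2, 2.
Count = 2.
By the argument principle, (1/2πi) ∮_{|z|=R} p'(z)/p(z) dz equals exactly this count.

Number of zeros inside |z| < 2.5: 2.


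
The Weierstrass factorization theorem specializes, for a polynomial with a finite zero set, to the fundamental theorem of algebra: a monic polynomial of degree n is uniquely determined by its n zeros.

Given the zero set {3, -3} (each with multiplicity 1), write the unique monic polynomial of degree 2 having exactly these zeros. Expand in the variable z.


The polynomial is p(z) = ∏_{α ∈ S} (z − α), where S = {3, -3}.
Expanding the product yields: p(z) = z^2 -9.
The resulting polynomial has degree 2 and real coefficients as required.

p(z) = z^2 -9.


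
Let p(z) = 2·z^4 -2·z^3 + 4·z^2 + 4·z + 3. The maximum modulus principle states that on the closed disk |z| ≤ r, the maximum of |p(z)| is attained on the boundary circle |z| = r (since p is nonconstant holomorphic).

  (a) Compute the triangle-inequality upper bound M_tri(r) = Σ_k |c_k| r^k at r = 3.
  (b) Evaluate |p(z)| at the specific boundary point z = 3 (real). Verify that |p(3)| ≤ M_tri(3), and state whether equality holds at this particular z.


Coefficients: c_0 = 3, c_1 = 4, c_2 = 4, c_3 = -2, c_4 = 2. Radius r = 3.
Part (a). Triangle bound: M_tri(r) = Σ_k |c_k| r^k
  = |3|·3^0 + |4|·3^1 + |4|·3^2 + |-2|·3^3 + |2|·3^4
  = 3 + 12 + 36 + 54 + 162 = 267.
This bounds M(r) := max_{|z|=r} |p(z)| from above; equality holds iff all terms c_k z^k can be made to align in phase at a single z on |z|=r.
Part (b). At z = 3 (real, on the circle |z| = r):
  p(3) = (3)·3^0 + (4)·3^1 + (4)·3^2 + (-2)·3^3 + (2)·3^4 = 159.
  |p(3)| = 159.
Check: |p(3)| = 159 ≤ 267 = M_tri(3). ✓ Equality does not hold at z = 3 (the coefficients have mixed signs, so the terms do not all align in phase there).

M_tri(3) = 267; |p(3)| = 159; equality at z=3: no.


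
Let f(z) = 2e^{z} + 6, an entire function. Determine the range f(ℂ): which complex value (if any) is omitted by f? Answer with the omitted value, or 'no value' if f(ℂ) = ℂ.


Little Picard bounds the complement of f(ℂ) to at most one point.
e^{z} is never zero on ℂ, so 2·e^{z} takes every value in ℂ ∖ {0}. Adding 6 shifts the range to ℂ ∖ {6}. Thus f omits exactly the value 6.

Omitted value: 6.


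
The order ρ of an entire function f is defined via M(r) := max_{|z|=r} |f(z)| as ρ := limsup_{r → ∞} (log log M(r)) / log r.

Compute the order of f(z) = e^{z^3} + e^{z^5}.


Each summand is entire of order 3 and 5 respectively (as in the single-exponential case). The order of a sum is at most the max of the orders, so ρ ≤ 5. For the lower bound: on |z|=r choose arg z so that 1z^5 is real positive; then |e^{1z^5}| = e^{1r^5} while |e^{1z^3}| ≤ e^{1r^3} = o(e^{1r^5}). So |f| ≥ e^{1r^5}(1 − o(1)) and ρ ≥ 5. Hence ρ = max(3, 5) = 5.
Therefore ρ = 5.

Order ρ = 5.


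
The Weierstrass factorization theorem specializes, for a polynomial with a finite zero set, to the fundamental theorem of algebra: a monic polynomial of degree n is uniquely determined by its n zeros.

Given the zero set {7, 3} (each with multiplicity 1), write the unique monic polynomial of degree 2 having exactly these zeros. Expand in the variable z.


The polynomial is p(z) = ∏_{α ∈ S} (z − α), where S = {7, 3}.
Expanding the product yields: p(z) = z^2 -10·z + 21.
The resulting polynomial has degree 2 and real coefficients as required.

p(z) = z^2 -10·z + 21.


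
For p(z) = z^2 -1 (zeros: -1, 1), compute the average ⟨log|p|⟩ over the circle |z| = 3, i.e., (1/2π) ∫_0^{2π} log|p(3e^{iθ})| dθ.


Zeros: -1, 1; r = 3.
Inside |z| < r: -1, 1. Outside (|z| ≥ r): ∅.
p(0) = -1, so log|p(0)| = log(1) = 0.0000.
Apply Jensen: I(r) = log|p(0)| + Σ_k log(r/|z_k|), summed over zeros inside |z| < r.
  log(r/|z_k|) for z_k = -1: log(3/1) = 1.0986
  log(r/|z_k|) for z_k = 1: log(3/1) = 1.0986
Sum over inside zeros: 2.1972.
I(r) = log|p(0)| + (inside sum) = 0.0000 + 2.1972 = 2.1972.
Closed form (all zeros inside, monic): I(r) = n·log(r) = 2·log(3) = 2.1972. ✓

I(r) ≈ 2.1972.


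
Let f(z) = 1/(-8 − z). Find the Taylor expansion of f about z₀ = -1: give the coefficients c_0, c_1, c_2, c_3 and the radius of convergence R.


Let w = z − z₀, so z = z₀ + w.
Then -8 − z = -8 − (z₀ + w) = (-8 − z₀) − w = -7 − w.
f(z) = 1/(-7 − w) = (1/(-7)) · 1/(1 − w/(-7)) = Σ_{n≥0} w^n / (-7)^(n+1).
So c_n = 1/(-7)^(n+1):
  c_0 = 1/(-7)^1 = -1/7.
  c_1 = 1/(-7)^2 = 1/49.
  c_2 = 1/(-7)^3 = -1/343.
  c_3 = 1/(-7)^4 = 1/2401.
The series is valid for |w/d| < 1, i.e. |z − z₀| < |d|.
Radius of convergence: R = |-8 − z₀| = |-7| = 7 (distance from z₀ to the singularity z = -8).

c_0 = -1/7, c_1 = 1/49, c_2 = -1/343, c_3 = 1/2401; R = 7.


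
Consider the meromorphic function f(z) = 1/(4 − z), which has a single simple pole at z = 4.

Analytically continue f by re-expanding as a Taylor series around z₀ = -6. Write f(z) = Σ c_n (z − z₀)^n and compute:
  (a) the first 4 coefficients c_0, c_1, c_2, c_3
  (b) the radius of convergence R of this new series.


Let w = z − z₀, so z = z₀ + w.
Then 4 − z = 4 − (z₀ + w) = (4 − z₀) − w = 10 − w.
f(z) = 1/(10 − w) = (1/(10)) · 1/(1 − w/(10)) = Σ_{n≥0} w^n / (10)^(n+1).
So c_n = 1/(10)^(n+1):
  c_0 = 1/(10)^1 = 1/10.
  c_1 = 1/(10)^2 = 1/100.
  c_2 = 1/(10)^3 = 1/1000.
  c_3 = 1/(10)^4 = 1/10000.
The series is valid for |w/d| < 1, i.e. |z − z₀| < |d|.
Radius of convergence: R = |4 − z₀| = |10| = 10 (distance from z₀ to the singularity z = 4).

c_0 = 1/10, c_1 = 1/100, c_2 = 1/1000, c_3 = 1/10000; R = 10.


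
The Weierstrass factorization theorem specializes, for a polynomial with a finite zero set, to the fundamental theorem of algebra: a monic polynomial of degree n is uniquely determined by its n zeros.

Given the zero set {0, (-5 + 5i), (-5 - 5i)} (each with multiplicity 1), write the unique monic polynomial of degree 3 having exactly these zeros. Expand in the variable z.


The polynomial is p(z) = ∏_{α ∈ S} (z − α), where S = {0, (-5 + 5i), (-5 - 5i)}.
Expanding the product yields: p(z) = z^3 + 10·z^2 + 50·z.
Note conjugate pairs combine to real quadratics: (z − (-5+5i))(z − (-5−5i)) = z² + 10z + 50.
The resulting polynomial has degree 3 and real coefficients as required.

p(z) = z^3 + 10·z^2 + 50·z.


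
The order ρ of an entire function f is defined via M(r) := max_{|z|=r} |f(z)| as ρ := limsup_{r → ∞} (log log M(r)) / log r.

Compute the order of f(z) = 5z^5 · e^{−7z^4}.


M(r) = max_{|z|=r} |5|·|z|^5·|e^{−7z^4}| = 5·r^5 · e^{7r^4} (the factors attain their maxima compatibly on |z|=r). Then log M(r) = log 5 + 5·log r + 7r^4, dominated by the last term, so log log M(r) ~ 4·log r. The polynomial factor 5z^5 contributes only a log r term and does not affect the order. ρ = 4.
Therefore ρ = 4.

Order ρ = 4.


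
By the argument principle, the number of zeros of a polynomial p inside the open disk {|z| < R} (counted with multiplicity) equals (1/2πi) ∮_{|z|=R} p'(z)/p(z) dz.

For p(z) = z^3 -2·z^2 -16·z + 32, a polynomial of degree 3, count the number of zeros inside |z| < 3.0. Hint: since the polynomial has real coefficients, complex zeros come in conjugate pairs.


The zeros of p are: -4, 4, 2.
Their magnitudes are: 4, 4, 2.
Zeros with |z| < R = 3.0: 2.
Count = 1.
By the argument principle, (1/2πi) ∮_{|z|=R} p'(z)/p(z) dz equals exactly this count.

Number of zeros inside |z| < 3.0: 1.


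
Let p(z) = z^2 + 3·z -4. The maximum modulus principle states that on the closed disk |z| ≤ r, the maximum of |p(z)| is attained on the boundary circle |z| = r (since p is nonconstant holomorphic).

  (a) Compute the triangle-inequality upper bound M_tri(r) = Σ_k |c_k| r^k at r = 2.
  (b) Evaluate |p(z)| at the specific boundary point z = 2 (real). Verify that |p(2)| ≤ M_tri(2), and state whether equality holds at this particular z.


Coefficients: c_0 = -4, c_1 = 3, c_2 = 1. Radius r = 2.
Part (a). Triangle bound: M_tri(r) = Σ_k |c_k| r^k
  = |-4|·2^0 + |3|·2^1 + |1|·2^2
  = 4 + 6 + 4 = 14.
This bounds M(r) := max_{|z|=r} |p(z)| from above; equality holds iff all terms c_k z^k can be made to align in phase at a single z on |z|=r.
Part (b). At z = 2 (real, on the circle |z| = r):
  p(2) = (-4)·2^0 + (3)·2^1 + (1)·2^2 = 6.
  |p(2)| = 6.
Check: |p(2)| = 6 ≤ 14 = M_tri(2). ✓ Equality does not hold at z = 2 (the coefficients have mixed signs, so the terms do not all align in phase there).

M_tri(2) = 14; |p(2)| = 6; equality at z=2: no.


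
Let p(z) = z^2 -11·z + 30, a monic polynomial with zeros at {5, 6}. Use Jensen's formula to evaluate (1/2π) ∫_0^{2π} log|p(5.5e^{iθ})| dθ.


Zeros: 5, 6; r = 5.5.
Inside |z| < r: 5. Outside (|z| ≥ r): 6.
p(0) = 30, so log|p(0)| = log(30) = 3.4012.
Apply Jensen: I(r) = log|p(0)| + Σ_k log(r/|z_k|), summed over zeros inside |z| < r.
  log(r/|z_k|) for z_k = 5: log(5.5/5) = 0.0953
  Outside zeros (6) contribute nothing to the Jensen sum.
Sum over inside zeros: 0.0953.
I(r) = log|p(0)| + (inside sum) = 3.4012 + 0.0953 = 3.4965.
Note: since some zeros are outside |z| ≤ r, the simplified n·log(r) form does NOT apply — only the inside zeros contribute.

I(r) ≈ 3.4965.


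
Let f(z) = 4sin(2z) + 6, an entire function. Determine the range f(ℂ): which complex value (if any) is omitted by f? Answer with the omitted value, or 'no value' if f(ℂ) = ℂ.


Little Picard bounds the complement of f(ℂ) to at most one point.
sin is entire and surjective onto ℂ: for every w ∈ ℂ, sin(ζ) = w has a solution ζ ∈ ℂ (e.g., via the complex inverse arcsin). With ζ = 2z this gives z = ζ/(2). Then 4·sin(2z) takes every value in 4·ℂ = ℂ, and adding 6 is a bijection of ℂ. So f is surjective and omits no value. (Note: only on the real line is sin bounded by [−1, 1].)

Omitted value: no value.


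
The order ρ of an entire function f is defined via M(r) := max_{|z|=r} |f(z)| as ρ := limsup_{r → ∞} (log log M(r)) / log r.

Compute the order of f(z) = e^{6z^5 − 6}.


|e^{6z^5 − 6}| = e^{Re(6·z^5) + -6} ≤ e^{6|z|^5 + -6} = e^{6r^5 + -6} on |z| = r, so ρ ≤ 5. Choosing z on |z|=r so that 6·z^5 is real positive (always possible by picking arg z appropriately) gives |f(z)| = e^{6r^5 + -6}, matching the bound. The additive constant -6 does not affect log log M(r) ~ 5·log r. Hence ρ = 5.
Therefore ρ = 5.

Order ρ = 5.


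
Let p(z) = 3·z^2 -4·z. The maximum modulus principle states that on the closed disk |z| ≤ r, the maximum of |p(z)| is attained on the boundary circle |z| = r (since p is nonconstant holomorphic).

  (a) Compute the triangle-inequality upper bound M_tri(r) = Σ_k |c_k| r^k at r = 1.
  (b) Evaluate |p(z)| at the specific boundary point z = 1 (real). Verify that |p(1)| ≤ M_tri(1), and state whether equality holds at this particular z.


Coefficients: c_0 = 0, c_1 = -4, c_2 = 3. Radius r = 1.
Part (a). Triangle bound: M_tri(r) = Σ_k |c_k| r^k
  = |0|·1^0 + |-4|·1^1 + |3|·1^2
  = 0 + 4 + 3 = 7.
This bounds M(r) := max_{|z|=r} |p(z)| from above; equality holds iff all terms c_k z^k can be made to align in phase at a single z on |z|=r.
Part (b). At z = 1 (real, on the circle |z| = r):
  p(1) = (0)·1^0 + (-4)·1^1 + (3)·1^2 = -1.
  |p(1)| = 1.
Check: |p(1)| = 1 ≤ 7 = M_tri(1). ✓ Equality does not hold at z = 1 (the coefficients have mixed signs, so the terms do not all align in phase there).

M_tri(1) = 7; |p(1)| = 1; equality at z=1: no.


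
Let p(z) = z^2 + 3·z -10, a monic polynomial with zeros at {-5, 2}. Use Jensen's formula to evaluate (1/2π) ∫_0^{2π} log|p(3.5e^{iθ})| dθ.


Zeros: -5, 2; r = 3.5.
Inside |z| < r: 2. Outside (|z| ≥ r): -5.
p(0) = -10, so log|p(0)| = log(10) = 2.3026.
Apply Jensen: I(r) = log|p(0)| + Σ_k log(r/|z_k|), summed over zeros inside |z| < r.
  log(r/|z_k|) for z_k = 2: log(3.5/2) = 0.5596
  Outside zeros (-5) contribute nothing to the Jensen sum.
Sum over inside zeros: 0.5596.
I(r) = log|p(0)| + (inside sum) = 2.3026 + 0.5596 = 2.8622.
Note: since some zeros are outside |z| ≤ r, the simplified n·log(r) form does NOT apply — only the inside zeros contribute.

I(r) ≈ 2.8622.


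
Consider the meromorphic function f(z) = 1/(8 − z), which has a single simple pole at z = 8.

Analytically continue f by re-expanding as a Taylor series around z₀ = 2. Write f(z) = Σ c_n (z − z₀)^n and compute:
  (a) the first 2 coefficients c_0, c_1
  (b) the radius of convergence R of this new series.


Let w = z − z₀, so z = z₀ + w.
Then 8 − z = 8 − (z₀ + w) = (8 − z₀) − w = 6 − w.
f(z) = 1/(6 − w) = (1/(6)) · 1/(1 − w/(6)) = Σ_{n≥0} w^n / (6)^(n+1).
So c_n = 1/(6)^(n+1):
  c_0 = 1/(6)^1 = 1/6.
  c_1 = 1/(6)^2 = 1/36.
The series is valid for |w/d| < 1, i.e. |z − z₀| < |d|.
Radius of convergence: R = |8 − z₀| = |6| = 6 (distance from z₀ to the singularity z = 8).

c_0 = 1/6, c_1 = 1/36; R = 6.


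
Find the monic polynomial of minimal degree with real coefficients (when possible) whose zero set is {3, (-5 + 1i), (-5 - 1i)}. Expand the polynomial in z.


The polynomial is p(z) = ∏_{α ∈ S} (z − α), where S = {3, (-5 + 1i), (-5 - 1i)}.
Expanding the product yields: p(z) = z^3 + 7·z^2 -4·z -78.
Note conjugate pairs combine to real quadratics: (z − (-5+1i))(z − (-5−1i)) = z² + 10z + 26.
The resulting polynomial has degree 3 and real coefficients as required.

p(z) = z^3 + 7·z^2 -4·z -78.


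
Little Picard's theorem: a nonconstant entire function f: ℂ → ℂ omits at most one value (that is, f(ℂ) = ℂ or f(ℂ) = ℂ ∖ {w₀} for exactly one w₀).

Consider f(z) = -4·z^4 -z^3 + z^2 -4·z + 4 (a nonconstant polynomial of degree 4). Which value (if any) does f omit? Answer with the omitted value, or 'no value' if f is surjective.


Little Picard bounds the complement of f(ℂ) to at most one point.
For every w ∈ ℂ, the equation p(z) − w = 0 is a nonconstant polynomial in z and hence has at least one root by the fundamental theorem of algebra. So p is surjective onto ℂ, omitting no value.

Omitted value: no value.


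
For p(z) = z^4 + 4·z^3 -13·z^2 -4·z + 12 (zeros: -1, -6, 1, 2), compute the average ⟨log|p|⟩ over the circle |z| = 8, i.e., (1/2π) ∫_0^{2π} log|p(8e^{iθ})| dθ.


Zeros: -6, -1, 1, 2; r = 8.
Inside |z| < r: -6, -1, 1, 2. Outside (|z| ≥ r): ∅.
p(0) = 12, so log|p(0)| = log(12) = 2.4849.
Apply Jensen: I(r) = log|p(0)| + Σ_k log(r/|z_k|), summed over zeros inside |z| < r.
  log(r/|z_k|) for z_k = -1: log(8/1) = 2.0794
  log(r/|z_k|) for z_k = -6: log(8/6) = 0.2877
  log(r/|z_k|) for z_k = 1: log(8/1) = 2.0794
  log(r/|z_k|) for z_k = 2: log(8/2) = 1.3863
Sum over inside zeros: 5.8329.
I(r) = log|p(0)| + (inside sum) = 2.4849 + 5.8329 = 8.3178.
Closed form (all zeros inside, monic): I(r) = n·log(r) = 4·log(8) = 8.3178. ✓

I(r) ≈ 8.3178.


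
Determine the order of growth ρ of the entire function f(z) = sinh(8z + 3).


sinh(w) is a linear combination of e^{iw} and e^{−iw} (or e^w, e^{−w} in the hyperbolic case), so |sinh(w)| ≤ e^{|w|}. With w = 8z + 3, |w| ≤ 8|z| + 3 = 8r + 3 on |z| = r, giving M(r) ≤ e^{8r + 3}, so ρ ≤ 1. On a suitable ray (z = it for sin/cos; z = t for sinh/cosh, t real → ∞), |sinh(8z + 3)| grows like e^{8|t|}/2, so ρ ≥ 1. Hence ρ = 1.
Therefore ρ = 1.

Order ρ = 1.


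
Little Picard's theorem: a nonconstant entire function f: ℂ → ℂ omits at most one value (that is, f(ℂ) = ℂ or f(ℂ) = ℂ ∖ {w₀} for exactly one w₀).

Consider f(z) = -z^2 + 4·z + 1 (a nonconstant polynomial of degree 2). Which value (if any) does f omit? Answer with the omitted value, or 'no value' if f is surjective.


Little Picard bounds the complement of f(ℂ) to at most one point.
For every w ∈ ℂ, the equation p(z) − w = 0 is a nonconstant polynomial in z and hence has at least one root by the fundamental theorem of algebra. So p is surjective onto ℂ, omitting no value.

Omitted value: no value.


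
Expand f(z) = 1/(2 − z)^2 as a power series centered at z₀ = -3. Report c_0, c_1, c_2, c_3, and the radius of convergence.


Let w = z − z₀, so z = z₀ + w.
Then 2 − z = 2 − (z₀ + w) = (2 − z₀) − w = 5 − w.
f(z) = 1/(5 − w)^2 = (1/(5)^2) · (1 − w/(5))^{−2}.
By the binomial series (1−u)^{−2} = Σ_{n≥0} C(n+1, 1) u^n for |u|<1, with u = w/(5):
  c_n = C(n+1, 1) / (5)^(n+2).
  c_0 = 1/(5)^2 = 1/25.
  c_1 = 2/(5)^3 = 2/125.
  c_2 = 3/(5)^4 = 3/625.
  c_3 = 4/(5)^5 = 4/3125.
The series is valid for |w/d| < 1, i.e. |z − z₀| < |d|.
Radius of convergence: R = |2 − z₀| = |5| = 5 (distance from z₀ to the singularity z = 2).

c_0 = 1/25, c_1 = 2/125, c_2 = 3/625, c_3 = 4/3125; R = 5.


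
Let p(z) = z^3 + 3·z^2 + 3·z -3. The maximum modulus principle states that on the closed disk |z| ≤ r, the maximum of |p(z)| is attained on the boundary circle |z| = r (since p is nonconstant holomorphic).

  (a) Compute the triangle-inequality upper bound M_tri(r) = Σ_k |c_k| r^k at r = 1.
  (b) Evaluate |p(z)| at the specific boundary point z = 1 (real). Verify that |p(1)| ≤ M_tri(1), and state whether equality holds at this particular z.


Coefficients: c_0 = -3, c_1 = 3, c_2 = 3, c_3 = 1. Radius r = 1.
Part (a). Triangle bound: M_tri(r) = Σ_k |c_k| r^k
  = |-3|·1^0 + |3|·1^1 + |3|·1^2 + |1|·1^3
  = 3 + 3 + 3 + 1 = 10.
This bounds M(r) := max_{|z|=r} |p(z)| from above; equality holds iff all terms c_k z^k can be made to align in phase at a single z on |z|=r.
Part (b). At z = 1 (real, on the circle |z| = r):
  p(1) = (-3)·1^0 + (3)·1^1 + (3)·1^2 + (1)·1^3 = 4.
  |p(1)| = 4.
Check: |p(1)| = 4 ≤ 10 = M_tri(1). ✓ Equality does not hold at z = 1 (the coefficients have mixed signs, so the terms do not all align in phase there).

M_tri(1) = 10; |p(1)| = 4; equality at z=1: no.


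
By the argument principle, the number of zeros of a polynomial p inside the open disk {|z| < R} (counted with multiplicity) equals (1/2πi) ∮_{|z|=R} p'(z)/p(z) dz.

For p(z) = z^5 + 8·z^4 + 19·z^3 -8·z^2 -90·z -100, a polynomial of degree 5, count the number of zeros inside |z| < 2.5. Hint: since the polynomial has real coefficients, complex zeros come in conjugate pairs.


The zeros of p are: 2, (-3 + 1i), (-3 - 1i), (-2 + 1i), (-2 - 1i).
Their magnitudes are: 2, 3.162, 3.162, 2.236, 2.236.
Zeros with |z| < R = 2.5: 2, (-2 + 1i), (-2 - 1i).
Count = 3.
By the argument principle, (1/2πi) ∮_{|z|=R} p'(z)/p(z) dz equals exactly this count.

Number of zeros inside |z| < 2.5: 3.


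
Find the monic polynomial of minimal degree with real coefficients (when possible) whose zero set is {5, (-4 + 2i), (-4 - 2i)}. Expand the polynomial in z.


The polynomial is p(z) = ∏_{α ∈ S} (z − α), where S = {5, (-4 + 2i), (-4 - 2i)}.
Expanding the product yields: p(z) = z^3 + 3·z^2 -20·z -100.
Note conjugate pairs combine to real quadratics: (z − (-4+2i))(z − (-4−2i)) = z² + 8z + 20.
The resulting polynomial has degree 3 and real coefficients as required.

p(z) = z^3 + 3·z^2 -20·z -100.


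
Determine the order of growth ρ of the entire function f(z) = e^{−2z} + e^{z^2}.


Each summand is entire of order 1 and 2 respectively (as in the single-exponential case). The order of a sum is at most the max of the orders, so ρ ≤ 2. For the lower bound: on |z|=r choose arg z so that 1z^2 is real positive; then |e^{1z^2}| = e^{1r^2} while |e^{-2z}| ≤ e^{2r^1} = o(e^{1r^2}). So |f| ≥ e^{1r^2}(1 − o(1)) and ρ ≥ 2. Hence ρ = max(1, 2) = 2.
Therefore ρ = 2.

Order ρ = 2.


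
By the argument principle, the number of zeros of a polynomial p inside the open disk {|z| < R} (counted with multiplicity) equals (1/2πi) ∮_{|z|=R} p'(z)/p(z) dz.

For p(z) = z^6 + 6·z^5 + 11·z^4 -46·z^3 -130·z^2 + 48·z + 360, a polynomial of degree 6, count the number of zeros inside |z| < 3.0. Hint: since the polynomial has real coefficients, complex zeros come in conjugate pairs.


The zeros of p are: 2, (-2 + 1i), (-2 - 1i), 2, (-3 + 3i), (-3 - 3i).
Their magnitudes are: 2, 2.236, 2.236, 2, 4.243, 4.243.
Zeros with |z| < R = 3.0: 2, (-2 + 1i), (-2 - 1i), 2.
Count = 4.
By the argument principle, (1/2πi) ∮_{|z|=R} p'(z)/p(z) dz equals exactly this count.

Number of zeros inside |z| < 3.0: 4.


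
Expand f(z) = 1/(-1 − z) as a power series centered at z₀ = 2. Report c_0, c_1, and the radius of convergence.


Let w = z − z₀, so z = z₀ + w.
Then -1 − z = -1 − (z₀ + w) = (-1 − z₀) − w = -3 − w.
f(z) = 1/(-3 − w) = (1/(-3)) · 1/(1 − w/(-3)) = Σ_{n≥0} w^n / (-3)^(n+1).
So c_n = 1/(-3)^(n+1):
  c_0 = 1/(-3)^1 = -1/3.
  c_1 = 1/(-3)^2 = 1/9.
The series is valid for |w/d| < 1, i.e. |z − z₀| < |d|.
Radius of convergence: R = |-1 − z₀| = |-3| = 3 (distance from z₀ to the singularity z = -1).

c_0 = -1/3, c_1 = 1/9; R = 3.


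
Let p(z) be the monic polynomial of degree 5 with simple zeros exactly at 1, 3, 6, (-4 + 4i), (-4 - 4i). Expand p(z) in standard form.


The polynomial is p(z) = ∏_{α ∈ S} (z − α), where S = {1, 3, 6, (-4 + 4i), (-4 - 4i)}.
Expanding the product yields: p(z) = z^5 -2·z^4 -21·z^3 -122·z^2 + 720·z -576.
Note conjugate pairs combine to real quadratics: (z − (-4+4i))(z − (-4−4i)) = z² + 8z + 32.
The resulting polynomial has degree 5 and real coefficients as required.

p(z) = z^5 -2·z^4 -21·z^3 -122·z^2 + 720·z -576.


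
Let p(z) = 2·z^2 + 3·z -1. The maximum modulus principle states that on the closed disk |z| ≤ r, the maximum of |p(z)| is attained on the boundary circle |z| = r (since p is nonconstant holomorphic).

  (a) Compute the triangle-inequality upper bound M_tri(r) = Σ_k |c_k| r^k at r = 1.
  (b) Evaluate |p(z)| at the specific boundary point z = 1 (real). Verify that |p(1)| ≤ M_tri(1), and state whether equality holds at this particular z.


Coefficients: c_0 = -1, c_1 = 3, c_2 = 2. Radius r = 1.
Part (a). Triangle bound: M_tri(r) = Σ_k |c_k| r^k
  = |-1|·1^0 + |3|·1^1 + |2|·1^2
  = 1 + 3 + 2 = 6.
This bounds M(r) := max_{|z|=r} |p(z)| from above; equality holds iff all terms c_k z^k can be made to align in phase at a single z on |z|=r.
Part (b). At z = 1 (real, on the circle |z| = r):
  p(1) = (-1)·1^0 + (3)·1^1 + (2)·1^2 = 4.
  |p(1)| = 4.
Check: |p(1)| = 4 ≤ 6 = M_tri(1). ✓ Equality does not hold at z = 1 (the coefficients have mixed signs, so the terms do not all align in phase there).

M_tri(1) = 6; |p(1)| = 4; equality at z=1: no.


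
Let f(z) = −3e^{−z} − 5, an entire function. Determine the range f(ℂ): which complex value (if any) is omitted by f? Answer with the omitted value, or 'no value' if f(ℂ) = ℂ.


Little Picard bounds the complement of f(ℂ) to at most one point.
e^{−z} is never zero on ℂ, so -3·e^{−z} takes every value in ℂ ∖ {0}. Adding -5 shifts the range to ℂ ∖ {-5}. Thus f omits exactly the value -5.

Omitted value: -5.


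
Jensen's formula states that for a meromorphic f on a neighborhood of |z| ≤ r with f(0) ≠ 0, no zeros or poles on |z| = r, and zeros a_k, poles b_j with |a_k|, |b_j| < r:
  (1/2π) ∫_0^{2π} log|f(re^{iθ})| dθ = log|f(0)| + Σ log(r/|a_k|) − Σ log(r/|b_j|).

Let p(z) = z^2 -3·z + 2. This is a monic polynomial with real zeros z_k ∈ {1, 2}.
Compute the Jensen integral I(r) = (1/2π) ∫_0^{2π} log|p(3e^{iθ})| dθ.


Zeros: 1, 2; r = 3.
Inside |z| < r: 1, 2. Outside (|z| ≥ r): ∅.
p(0) = 2, so log|p(0)| = log(2) = 0.6931.
Apply Jensen: I(r) = log|p(0)| + Σ_k log(r/|z_k|), summed over zeros inside |z| < r.
  log(r/|z_k|) for z_k = 1: log(3/1) = 1.0986
  log(r/|z_k|) for z_k = 2: log(3/2) = 0.4055
Sum over inside zeros: 1.5041.
I(r) = log|p(0)| + (inside sum) = 0.6931 + 1.5041 = 2.1972.
Closed form (all zeros inside, monic): I(r) = n·log(r) = 2·log(3) = 2.1972. ✓

I(r) ≈ 2.1972.


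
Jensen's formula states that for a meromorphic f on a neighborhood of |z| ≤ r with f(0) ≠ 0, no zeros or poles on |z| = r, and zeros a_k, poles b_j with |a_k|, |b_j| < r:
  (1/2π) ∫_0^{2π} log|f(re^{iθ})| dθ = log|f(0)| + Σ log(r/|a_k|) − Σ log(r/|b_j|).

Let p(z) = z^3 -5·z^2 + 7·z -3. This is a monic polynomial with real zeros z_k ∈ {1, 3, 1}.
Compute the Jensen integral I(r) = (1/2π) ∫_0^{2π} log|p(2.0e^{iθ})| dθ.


Zeros: 1, 1, 3; r = 2.0.
Inside |z| < r: 1, 1. Outside (|z| ≥ r): 3.
p(0) = -3, so log|p(0)| = log(3) = 1.0986.
Apply Jensen: I(r) = log|p(0)| + Σ_k log(r/|z_k|), summed over zeros inside |z| < r.
  log(r/|z_k|) for z_k = 1: log(2.0/1) = 0.6931
  log(r/|z_k|) for z_k = 1: log(2.0/1) = 0.6931
  Outside zeros (3) contribute nothing to the Jensen sum.
Sum over inside zeros: 1.3863.
I(r) = log|p(0)| + (inside sum) = 1.0986 + 1.3863 = 2.4849.
Note: since some zeros are outside |z| ≤ r, the simplified n·log(r) form does NOT apply — only the inside zeros contribute.

I(r) ≈ 2.4849.


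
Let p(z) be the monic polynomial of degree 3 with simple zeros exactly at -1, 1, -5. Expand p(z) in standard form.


The polynomial is p(z) = ∏_{α ∈ S} (z − α), where S = {-1, 1, -5}.
Expanding the product yields: p(z) = z^3 + 5·z^2 -z -5.
The resulting polynomial has degree 3 and real coefficients as required.

p(z) = z^3 + 5·z^2 -z -5.


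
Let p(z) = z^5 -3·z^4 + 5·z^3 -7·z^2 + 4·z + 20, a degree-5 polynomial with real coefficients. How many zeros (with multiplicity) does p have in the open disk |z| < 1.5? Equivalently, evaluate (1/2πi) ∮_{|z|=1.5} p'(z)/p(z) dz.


The zeros of p are: (0 + 2i), (0 - 2i), (2 + 1i), (2 - 1i), -1.
Their magnitudes are: 2, 2, 2.236, 2.236, 1.
Zeros with |z| < R = 1.5: -1.
Count = 1.
By the argument principle, (1/2πi) ∮_{|z|=R} p'(z)/p(z) dz equals exactly this count.

Number of zeros inside |z| < 1.5: 1.


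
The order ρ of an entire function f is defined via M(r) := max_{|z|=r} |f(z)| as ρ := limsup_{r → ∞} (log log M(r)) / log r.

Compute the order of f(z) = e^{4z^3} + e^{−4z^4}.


Each summand is entire of order 3 and 4 respectively (as in the single-exponential case). The order of a sum is at most the max of the orders, so ρ ≤ 4. For the lower bound: on |z|=r choose arg z so that -4z^4 is real positive; then |e^{-4z^4}| = e^{4r^4} while |e^{4z^3}| ≤ e^{4r^3} = o(e^{4r^4}). So |f| ≥ e^{4r^4}(1 − o(1)) and ρ ≥ 4. Hence ρ = max(3, 4) = 4.
Therefore ρ = 4.

Order ρ = 4.


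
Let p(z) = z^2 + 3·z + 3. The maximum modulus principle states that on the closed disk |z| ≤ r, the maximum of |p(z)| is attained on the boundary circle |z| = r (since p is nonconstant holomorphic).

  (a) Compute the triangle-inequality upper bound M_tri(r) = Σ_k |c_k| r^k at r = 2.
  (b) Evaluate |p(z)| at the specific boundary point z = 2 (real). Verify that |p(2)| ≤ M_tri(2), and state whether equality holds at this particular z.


Coefficients: c_0 = 3, c_1 = 3, c_2 = 1. Radius r = 2.
Part (a). Triangle bound: M_tri(r) = Σ_k |c_k| r^k
  = |3|·2^0 + |3|·2^1 + |1|·2^2
  = 3 + 6 + 4 = 13.
This bounds M(r) := max_{|z|=r} |p(z)| from above; equality holds iff all terms c_k z^k can be made to align in phase at a single z on |z|=r.
Part (b). At z = 2 (real, on the circle |z| = r):
  p(2) = (3)·2^0 + (3)·2^1 + (1)·2^2 = 13.
  |p(2)| = 13.
Since all nonzero coefficients share the same sign, |p(2)| = 13 = M_tri(2); the triangle bound is attained at z = 2, so in fact M(r) = 13.

M_tri(2) = 13; |p(2)| = 13; equality at z=2: yes.


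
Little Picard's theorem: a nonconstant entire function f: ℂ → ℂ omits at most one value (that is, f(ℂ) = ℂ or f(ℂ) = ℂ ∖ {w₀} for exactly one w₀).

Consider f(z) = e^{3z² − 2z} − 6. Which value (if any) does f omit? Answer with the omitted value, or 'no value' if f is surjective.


Little Picard bounds the complement of f(ℂ) to at most one point.
The exponent g(z) = 3z² − 2z is a nonconstant polynomial, hence surjective onto ℂ. So e^{g(z)} takes every value in {e^w : w ∈ ℂ} = ℂ ∖ {0}. Adding -6 shifts the range to ℂ ∖ {-6}. f omits exactly -6.

Omitted value: -6.


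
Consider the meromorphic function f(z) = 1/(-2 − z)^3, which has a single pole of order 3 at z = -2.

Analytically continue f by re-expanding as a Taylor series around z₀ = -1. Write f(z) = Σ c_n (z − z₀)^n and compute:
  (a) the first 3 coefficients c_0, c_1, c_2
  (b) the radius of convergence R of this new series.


Let w = z − z₀, so z = z₀ + w.
Then -2 − z = -2 − (z₀ + w) = (-2 − z₀) − w = -1 − w.
f(z) = 1/(-1 − w)^3 = (1/(-1)^3) · (1 − w/(-1))^{−3}.
By the binomial series (1−u)^{−3} = Σ_{n≥0} C(n+2, 2) u^n for |u|<1, with u = w/(-1):
  c_n = C(n+2, 2) / (-1)^(n+3).
  c_0 = 1/(-1)^3 = -1.
  c_1 = 3/(-1)^4 = 3.
  c_2 = 6/(-1)^5 = -6.
The series is valid for |w/d| < 1, i.e. |z − z₀| < |d|.
Radius of convergence: R = |-2 − z₀| = |-1| = 1 (distance from z₀ to the singularity z = -2).

c_0 = -1, c_1 = 3, c_2 = -6; R = 1.
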